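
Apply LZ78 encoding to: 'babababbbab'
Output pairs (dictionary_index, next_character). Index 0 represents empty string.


LZ78 encoding steps:
Dictionary: {0: ''}
Step 1: w='' (idx 0), next='b' -> output (0, 'b'), add 'b' as idx 1
Step 2: w='' (idx 0), next='a' -> output (0, 'a'), add 'a' as idx 2
Step 3: w='b' (idx 1), next='a' -> output (1, 'a'), add 'ba' as idx 3
Step 4: w='ba' (idx 3), next='b' -> output (3, 'b'), add 'bab' as idx 4
Step 5: w='b' (idx 1), next='b' -> output (1, 'b'), add 'bb' as idx 5
Step 6: w='a' (idx 2), next='b' -> output (2, 'b'), add 'ab' as idx 6


Encoded: [(0, 'b'), (0, 'a'), (1, 'a'), (3, 'b'), (1, 'b'), (2, 'b')]


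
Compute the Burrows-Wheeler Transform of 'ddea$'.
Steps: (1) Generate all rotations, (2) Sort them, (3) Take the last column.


Rotations (sorted):
  0: $ddea -> last char: a
  1: a$dde -> last char: e
  2: ddea$ -> last char: $
  3: dea$d -> last char: d
  4: ea$dd -> last char: d


BWT = ae$dd


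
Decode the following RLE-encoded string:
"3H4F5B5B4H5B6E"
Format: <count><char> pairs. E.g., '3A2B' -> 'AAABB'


Expanding each <count><char> pair:
  3H -> 'HHH'
  4F -> 'FFFF'
  5B -> 'BBBBB'
  5B -> 'BBBBB'
  4H -> 'HHHH'
  5B -> 'BBBBB'
  6E -> 'EEEEEE'

Decoded = HHHFFFFBBBBBBBBBBHHHHBBBBBEEEEEE


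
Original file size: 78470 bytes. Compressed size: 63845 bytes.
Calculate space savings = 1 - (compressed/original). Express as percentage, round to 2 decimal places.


ratio = compressed/original = 63845/78470 = 0.813623
savings = 1 - ratio = 1 - 0.813623 = 0.186377
as a percentage: 0.186377 * 100 = 18.64%

Space savings = 1 - 63845/78470 = 18.64%


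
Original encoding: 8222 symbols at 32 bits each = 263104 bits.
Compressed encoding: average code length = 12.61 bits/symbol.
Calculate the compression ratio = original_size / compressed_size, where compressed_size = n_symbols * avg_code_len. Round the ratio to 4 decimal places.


original_size = n_symbols * orig_bits = 8222 * 32 = 263104 bits
compressed_size = n_symbols * avg_code_len = 8222 * 12.61 = 103679.42 bits
ratio = original_size / compressed_size = 263104 / 103679.42 = 2.5377

Compression ratio = 2.5377


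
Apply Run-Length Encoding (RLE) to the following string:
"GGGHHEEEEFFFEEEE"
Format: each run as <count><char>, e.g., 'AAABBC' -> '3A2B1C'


Scanning runs left to right:
  i=0: run of 'G' x 3 -> '3G'
  i=3: run of 'H' x 2 -> '2H'
  i=5: run of 'E' x 4 -> '4E'
  i=9: run of 'F' x 3 -> '3F'
  i=12: run of 'E' x 4 -> '4E'

RLE = 3G2H4E3F4E


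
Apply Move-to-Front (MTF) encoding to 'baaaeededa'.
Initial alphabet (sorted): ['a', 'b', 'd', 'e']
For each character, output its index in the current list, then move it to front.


MTF encoding:
'b': index 1 in ['a', 'b', 'd', 'e'] -> ['b', 'a', 'd', 'e']
'a': index 1 in ['b', 'a', 'd', 'e'] -> ['a', 'b', 'd', 'e']
'a': index 0 in ['a', 'b', 'd', 'e'] -> ['a', 'b', 'd', 'e']
'a': index 0 in ['a', 'b', 'd', 'e'] -> ['a', 'b', 'd', 'e']
'e': index 3 in ['a', 'b', 'd', 'e'] -> ['e', 'a', 'b', 'd']
'e': index 0 in ['e', 'a', 'b', 'd'] -> ['e', 'a', 'b', 'd']
'd': index 3 in ['e', 'a', 'b', 'd'] -> ['d', 'e', 'a', 'b']
'e': index 1 in ['d', 'e', 'a', 'b'] -> ['e', 'd', 'a', 'b']
'd': index 1 in ['e', 'd', 'a', 'b'] -> ['d', 'e', 'a', 'b']
'a': index 2 in ['d', 'e', 'a', 'b'] -> ['a', 'd', 'e', 'b']


Output: [1, 1, 0, 0, 3, 0, 3, 1, 1, 2]


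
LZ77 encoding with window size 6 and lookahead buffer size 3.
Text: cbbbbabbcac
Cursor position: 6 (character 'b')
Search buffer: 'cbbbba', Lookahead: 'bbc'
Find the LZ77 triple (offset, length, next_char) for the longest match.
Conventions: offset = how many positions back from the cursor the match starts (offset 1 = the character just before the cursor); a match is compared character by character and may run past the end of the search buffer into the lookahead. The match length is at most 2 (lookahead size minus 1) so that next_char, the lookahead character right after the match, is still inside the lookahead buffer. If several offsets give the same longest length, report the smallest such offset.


Try each offset into the search buffer:
  offset=1 (pos 5, char 'a'): match length 0
  offset=2 (pos 4, char 'b'): match length 1
  offset=3 (pos 3, char 'b'): match length 2
  offset=4 (pos 2, char 'b'): match length 2
  offset=5 (pos 1, char 'b'): match length 2
  offset=6 (pos 0, char 'c'): match length 0
Longest match has length 2, found at offsets 3, 4, 5; take the smallest, offset 3.
next_char = character at position 6 + 2 = 8 -> 'c'

Best match: offset=3, length=2 (matching 'bb' starting at position 3)
LZ77 triple: (3, 2, 'c')


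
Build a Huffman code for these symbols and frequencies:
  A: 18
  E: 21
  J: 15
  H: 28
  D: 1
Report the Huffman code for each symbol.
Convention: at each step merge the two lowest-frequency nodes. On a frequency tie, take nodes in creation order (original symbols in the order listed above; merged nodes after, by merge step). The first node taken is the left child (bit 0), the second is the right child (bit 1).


Huffman tree construction:
Step 1: Merge D(1) + J(15) = 16
Step 2: Merge (D+J)(16) + A(18) = 34
Step 3: Merge E(21) + H(28) = 49
Step 4: Merge ((D+J)+A)(34) + (E+H)(49) = 83
Read each symbol's code off the tree from the root (left child = 0, right child = 1).

Codes:
  A: 01 (length 2)
  E: 10 (length 2)
  J: 001 (length 3)
  H: 11 (length 2)
  D: 000 (length 3)
Average code length: 182/83 = 2.1928 bits/symbol


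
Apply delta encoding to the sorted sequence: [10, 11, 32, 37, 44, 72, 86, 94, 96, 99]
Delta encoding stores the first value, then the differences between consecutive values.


First value: 10
Deltas:
  11 - 10 = 1
  32 - 11 = 21
  37 - 32 = 5
  44 - 37 = 7
  72 - 44 = 28
  86 - 72 = 14
  94 - 86 = 8
  96 - 94 = 2
  99 - 96 = 3


Delta encoded: [10, 1, 21, 5, 7, 28, 14, 8, 2, 3]


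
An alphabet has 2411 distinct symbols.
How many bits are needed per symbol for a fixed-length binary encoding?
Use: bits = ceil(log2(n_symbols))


log2(2411) = 11.2354
Bracket: 2^11 = 2048 < 2411 <= 2^12 = 4096
So ceil(log2(2411)) = 12

bits = ceil(log2(2411)) = ceil(11.2354) = 12 bits


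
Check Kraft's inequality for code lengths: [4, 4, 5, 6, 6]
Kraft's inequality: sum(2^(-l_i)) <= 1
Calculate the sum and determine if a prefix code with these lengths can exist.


Sum = 2^(-4) + 2^(-4) + 2^(-5) + 2^(-6) + 2^(-6)
    = 0.0625 + 0.0625 + 0.03125 + 0.015625 + 0.015625
    = 12/64 = 0.1875
Since 0.1875 <= 1, Kraft's inequality IS satisfied.
A prefix code with these lengths CAN exist.

Kraft sum = 0.1875. Satisfied.


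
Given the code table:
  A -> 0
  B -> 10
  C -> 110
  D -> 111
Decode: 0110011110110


Decoding:
0 -> A
110 -> C
0 -> A
111 -> D
10 -> B
110 -> C


Result: ACADBC


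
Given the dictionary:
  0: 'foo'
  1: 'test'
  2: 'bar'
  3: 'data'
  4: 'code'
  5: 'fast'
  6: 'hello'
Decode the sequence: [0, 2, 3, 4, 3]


Look up each index in the dictionary:
  0 -> 'foo'
  2 -> 'bar'
  3 -> 'data'
  4 -> 'code'
  3 -> 'data'

Decoded: "foo bar data code data"


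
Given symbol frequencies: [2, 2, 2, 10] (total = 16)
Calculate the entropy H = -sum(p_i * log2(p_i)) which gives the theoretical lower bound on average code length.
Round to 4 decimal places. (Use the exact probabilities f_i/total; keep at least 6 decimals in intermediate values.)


Per-symbol terms -p_i * log2(p_i) with p_i = f_i/16:
  p = 2/16 = 0.125000: log2(p) = -3.000000, -p*log2(p) = 0.375000
  p = 2/16 = 0.125000: log2(p) = -3.000000, -p*log2(p) = 0.375000
  p = 2/16 = 0.125000: log2(p) = -3.000000, -p*log2(p) = 0.375000
  p = 10/16 = 0.625000: log2(p) = -0.678072, -p*log2(p) = 0.423795
H = 0.375000 + 0.375000 + 0.375000 + 0.423795 = 1.548795

H = 1.5488 bits/symbol


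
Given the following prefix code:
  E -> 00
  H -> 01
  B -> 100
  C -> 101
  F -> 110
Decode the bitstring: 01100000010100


Decoding step by step:
Bits 01 -> H
Bits 100 -> B
Bits 00 -> E
Bits 00 -> E
Bits 101 -> C
Bits 00 -> E


Decoded message: HBEECE


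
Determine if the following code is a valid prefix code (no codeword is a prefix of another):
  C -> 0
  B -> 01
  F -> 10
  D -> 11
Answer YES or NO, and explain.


Checking each pair (does one codeword prefix another?):
  C='0' vs B='01': prefix -- VIOLATION

NO -- this is NOT a valid prefix code. C (0) is a prefix of B (01).


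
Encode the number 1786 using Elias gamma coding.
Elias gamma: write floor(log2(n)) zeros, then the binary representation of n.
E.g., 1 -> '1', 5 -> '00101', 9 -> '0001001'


num_bits = floor(log2(1786)) + 1 = 11
leading_zeros = num_bits - 1 = 10
binary(1786) = 11011111010

Elias gamma(1786) = '0000000000' + '11011111010' = 000000000011011111010 (21 bits)


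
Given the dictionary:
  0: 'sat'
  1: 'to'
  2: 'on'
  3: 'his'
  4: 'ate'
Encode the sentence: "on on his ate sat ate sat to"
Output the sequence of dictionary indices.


Look up each word in the dictionary:
  'on' -> 2
  'on' -> 2
  'his' -> 3
  'ate' -> 4
  'sat' -> 0
  'ate' -> 4
  'sat' -> 0
  'to' -> 1

Encoded: [2, 2, 3, 4, 0, 4, 0, 1]


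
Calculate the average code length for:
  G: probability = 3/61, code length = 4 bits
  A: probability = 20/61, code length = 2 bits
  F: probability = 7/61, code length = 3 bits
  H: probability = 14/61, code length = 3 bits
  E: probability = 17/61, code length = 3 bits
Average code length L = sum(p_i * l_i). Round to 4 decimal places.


Weighted contributions p_i * l_i:
  G: (3/61) * 4 = 12/61
  A: (20/61) * 2 = 40/61
  F: (7/61) * 3 = 21/61
  H: (14/61) * 3 = 42/61
  E: (17/61) * 3 = 51/61
Sum = (12 + 40 + 21 + 42 + 51)/61 = 166/61

L = 166/61 = 2.7213 bits/symbol


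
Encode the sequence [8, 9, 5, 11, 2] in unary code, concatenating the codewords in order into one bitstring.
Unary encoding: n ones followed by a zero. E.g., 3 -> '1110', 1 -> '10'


Encode each number as n ones followed by a terminating 0:
  8 -> 111111110 (9 bits)
  9 -> 1111111110 (10 bits)
  5 -> 111110 (6 bits)
  11 -> 111111111110 (12 bits)
  2 -> 110 (3 bits)
Total length = 9 + 10 + 6 + 12 + 3 = 40 bits.

Unary([8, 9, 5, 11, 2]) = 1111111101111111110111110111111111110110 (40 bits)


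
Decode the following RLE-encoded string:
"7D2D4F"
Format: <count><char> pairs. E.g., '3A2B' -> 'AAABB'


Expanding each <count><char> pair:
  7D -> 'DDDDDDD'
  2D -> 'DD'
  4F -> 'FFFF'

Decoded = DDDDDDDDDFFFF


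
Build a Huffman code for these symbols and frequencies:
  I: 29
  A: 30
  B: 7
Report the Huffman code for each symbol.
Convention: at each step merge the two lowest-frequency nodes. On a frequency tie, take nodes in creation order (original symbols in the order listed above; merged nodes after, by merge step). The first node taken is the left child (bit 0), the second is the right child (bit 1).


Huffman tree construction:
Step 1: Merge B(7) + I(29) = 36
Step 2: Merge A(30) + (B+I)(36) = 66
Read each symbol's code off the tree from the root (left child = 0, right child = 1).

Codes:
  I: 11 (length 2)
  A: 0 (length 1)
  B: 10 (length 2)
Average code length: 102/66 = 1.5455 bits/symbol


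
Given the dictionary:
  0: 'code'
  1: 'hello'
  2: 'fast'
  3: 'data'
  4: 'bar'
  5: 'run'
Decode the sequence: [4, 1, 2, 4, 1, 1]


Look up each index in the dictionary:
  4 -> 'bar'
  1 -> 'hello'
  2 -> 'fast'
  4 -> 'bar'
  1 -> 'hello'
  1 -> 'hello'

Decoded: "bar hello fast bar hello hello"


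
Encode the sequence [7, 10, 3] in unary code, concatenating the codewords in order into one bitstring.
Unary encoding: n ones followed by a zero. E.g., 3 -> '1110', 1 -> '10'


Encode each number as n ones followed by a terminating 0:
  7 -> 11111110 (8 bits)
  10 -> 11111111110 (11 bits)
  3 -> 1110 (4 bits)
Total length = 8 + 11 + 4 = 23 bits.

Unary([7, 10, 3]) = 11111110111111111101110 (23 bits)


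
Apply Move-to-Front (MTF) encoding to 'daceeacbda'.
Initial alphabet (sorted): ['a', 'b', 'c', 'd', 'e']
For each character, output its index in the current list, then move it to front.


MTF encoding:
'd': index 3 in ['a', 'b', 'c', 'd', 'e'] -> ['d', 'a', 'b', 'c', 'e']
'a': index 1 in ['d', 'a', 'b', 'c', 'e'] -> ['a', 'd', 'b', 'c', 'e']
'c': index 3 in ['a', 'd', 'b', 'c', 'e'] -> ['c', 'a', 'd', 'b', 'e']
'e': index 4 in ['c', 'a', 'd', 'b', 'e'] -> ['e', 'c', 'a', 'd', 'b']
'e': index 0 in ['e', 'c', 'a', 'd', 'b'] -> ['e', 'c', 'a', 'd', 'b']
'a': index 2 in ['e', 'c', 'a', 'd', 'b'] -> ['a', 'e', 'c', 'd', 'b']
'c': index 2 in ['a', 'e', 'c', 'd', 'b'] -> ['c', 'a', 'e', 'd', 'b']
'b': index 4 in ['c', 'a', 'e', 'd', 'b'] -> ['b', 'c', 'a', 'e', 'd']
'd': index 4 in ['b', 'c', 'a', 'e', 'd'] -> ['d', 'b', 'c', 'a', 'e']
'a': index 3 in ['d', 'b', 'c', 'a', 'e'] -> ['a', 'd', 'b', 'c', 'e']


Output: [3, 1, 3, 4, 0, 2, 2, 4, 4, 3]


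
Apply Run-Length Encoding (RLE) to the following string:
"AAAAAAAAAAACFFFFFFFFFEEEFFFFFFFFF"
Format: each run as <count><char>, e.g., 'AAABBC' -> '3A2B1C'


Scanning runs left to right:
  i=0: run of 'A' x 11 -> '11A'
  i=11: run of 'C' x 1 -> '1C'
  i=12: run of 'F' x 9 -> '9F'
  i=21: run of 'E' x 3 -> '3E'
  i=24: run of 'F' x 9 -> '9F'

RLE = 11A1C9F3E9F


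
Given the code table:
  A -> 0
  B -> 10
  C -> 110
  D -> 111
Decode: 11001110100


Decoding:
110 -> C
0 -> A
111 -> D
0 -> A
10 -> B
0 -> A


Result: CADABA


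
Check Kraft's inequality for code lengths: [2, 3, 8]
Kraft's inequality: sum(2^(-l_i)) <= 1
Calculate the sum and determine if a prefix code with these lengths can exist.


Sum = 2^(-2) + 2^(-3) + 2^(-8)
    = 0.25 + 0.125 + 0.00390625
    = 97/256 = 0.37890625
Since 0.37890625 <= 1, Kraft's inequality IS satisfied.
A prefix code with these lengths CAN exist.

Kraft sum = 0.37890625. Satisfied.


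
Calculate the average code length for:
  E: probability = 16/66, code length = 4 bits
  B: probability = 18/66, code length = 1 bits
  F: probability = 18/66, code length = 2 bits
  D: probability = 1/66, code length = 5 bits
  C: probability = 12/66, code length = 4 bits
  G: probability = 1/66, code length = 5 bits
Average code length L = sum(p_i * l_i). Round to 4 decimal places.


Weighted contributions p_i * l_i:
  E: (16/66) * 4 = 64/66
  B: (18/66) * 1 = 18/66
  F: (18/66) * 2 = 36/66
  D: (1/66) * 5 = 5/66
  C: (12/66) * 4 = 48/66
  G: (1/66) * 5 = 5/66
Sum = (64 + 18 + 36 + 5 + 48 + 5)/66 = 176/66

L = 176/66 = 2.6667 bits/symbol


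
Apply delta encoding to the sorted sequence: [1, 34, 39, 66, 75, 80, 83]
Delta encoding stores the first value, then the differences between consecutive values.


First value: 1
Deltas:
  34 - 1 = 33
  39 - 34 = 5
  66 - 39 = 27
  75 - 66 = 9
  80 - 75 = 5
  83 - 80 = 3


Delta encoded: [1, 33, 5, 27, 9, 5, 3]


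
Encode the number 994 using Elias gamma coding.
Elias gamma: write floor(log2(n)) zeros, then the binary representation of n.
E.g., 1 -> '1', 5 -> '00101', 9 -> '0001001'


num_bits = floor(log2(994)) + 1 = 10
leading_zeros = num_bits - 1 = 9
binary(994) = 1111100010

Elias gamma(994) = '000000000' + '1111100010' = 0000000001111100010 (19 bits)


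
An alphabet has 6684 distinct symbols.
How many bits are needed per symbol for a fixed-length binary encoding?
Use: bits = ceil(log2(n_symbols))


log2(6684) = 12.7065
Bracket: 2^12 = 4096 < 6684 <= 2^13 = 8192
So ceil(log2(6684)) = 13

bits = ceil(log2(6684)) = ceil(12.7065) = 13 bits


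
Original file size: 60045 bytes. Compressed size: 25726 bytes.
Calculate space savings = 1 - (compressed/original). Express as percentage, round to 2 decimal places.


ratio = compressed/original = 25726/60045 = 0.428445
savings = 1 - ratio = 1 - 0.428445 = 0.571555
as a percentage: 0.571555 * 100 = 57.16%

Space savings = 1 - 25726/60045 = 57.16%


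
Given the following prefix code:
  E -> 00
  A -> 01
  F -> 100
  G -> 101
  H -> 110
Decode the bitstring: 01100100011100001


Decoding step by step:
Bits 01 -> A
Bits 100 -> F
Bits 100 -> F
Bits 01 -> A
Bits 110 -> H
Bits 00 -> E
Bits 01 -> A


Decoded message: AFFAHEA


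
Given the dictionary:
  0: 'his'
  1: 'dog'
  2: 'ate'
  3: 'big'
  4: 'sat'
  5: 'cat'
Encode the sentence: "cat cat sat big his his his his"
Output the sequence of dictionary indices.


Look up each word in the dictionary:
  'cat' -> 5
  'cat' -> 5
  'sat' -> 4
  'big' -> 3
  'his' -> 0
  'his' -> 0
  'his' -> 0
  'his' -> 0

Encoded: [5, 5, 4, 3, 0, 0, 0, 0]


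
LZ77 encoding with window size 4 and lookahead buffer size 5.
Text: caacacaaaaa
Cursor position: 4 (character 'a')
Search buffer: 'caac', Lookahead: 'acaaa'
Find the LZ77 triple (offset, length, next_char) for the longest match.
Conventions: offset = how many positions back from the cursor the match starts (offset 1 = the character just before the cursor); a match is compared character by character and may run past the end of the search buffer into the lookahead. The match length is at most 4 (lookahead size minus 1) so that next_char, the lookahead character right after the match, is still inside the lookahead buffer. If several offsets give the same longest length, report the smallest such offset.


Try each offset into the search buffer:
  offset=1 (pos 3, char 'c'): match length 0
  offset=2 (pos 2, char 'a'): match length 3
  offset=3 (pos 1, char 'a'): match length 1
  offset=4 (pos 0, char 'c'): match length 0
Longest match has length 3 at offset 2.
next_char = character at position 4 + 3 = 7 -> 'a'

Best match: offset=2, length=3 (matching 'aca' starting at position 2)
LZ77 triple: (2, 3, 'a')


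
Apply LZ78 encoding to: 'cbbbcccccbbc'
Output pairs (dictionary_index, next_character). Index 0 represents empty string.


LZ78 encoding steps:
Dictionary: {0: ''}
Step 1: w='' (idx 0), next='c' -> output (0, 'c'), add 'c' as idx 1
Step 2: w='' (idx 0), next='b' -> output (0, 'b'), add 'b' as idx 2
Step 3: w='b' (idx 2), next='b' -> output (2, 'b'), add 'bb' as idx 3
Step 4: w='c' (idx 1), next='c' -> output (1, 'c'), add 'cc' as idx 4
Step 5: w='cc' (idx 4), next='c' -> output (4, 'c'), add 'ccc' as idx 5
Step 6: w='bb' (idx 3), next='c' -> output (3, 'c'), add 'bbc' as idx 6


Encoded: [(0, 'c'), (0, 'b'), (2, 'b'), (1, 'c'), (4, 'c'), (3, 'c')]


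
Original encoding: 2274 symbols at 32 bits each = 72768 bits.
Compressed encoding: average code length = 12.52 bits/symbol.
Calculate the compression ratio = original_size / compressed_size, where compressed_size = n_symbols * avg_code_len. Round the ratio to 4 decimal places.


original_size = n_symbols * orig_bits = 2274 * 32 = 72768 bits
compressed_size = n_symbols * avg_code_len = 2274 * 12.52 = 28470.48 bits
ratio = original_size / compressed_size = 72768 / 28470.48 = 2.5559

Compression ratio = 2.5559


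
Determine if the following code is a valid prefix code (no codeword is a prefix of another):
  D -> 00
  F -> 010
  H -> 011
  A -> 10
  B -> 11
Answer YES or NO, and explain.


Checking each pair (does one codeword prefix another?):
  D='00' vs F='010': no prefix
  D='00' vs H='011': no prefix
  D='00' vs A='10': no prefix
  D='00' vs B='11': no prefix
  F='010' vs D='00': no prefix
  F='010' vs H='011': no prefix
  F='010' vs A='10': no prefix
  F='010' vs B='11': no prefix
  H='011' vs D='00': no prefix
  H='011' vs F='010': no prefix
  H='011' vs A='10': no prefix
  H='011' vs B='11': no prefix
  A='10' vs D='00': no prefix
  A='10' vs F='010': no prefix
  A='10' vs H='011': no prefix
  A='10' vs B='11': no prefix
  B='11' vs D='00': no prefix
  B='11' vs F='010': no prefix
  B='11' vs H='011': no prefix
  B='11' vs A='10': no prefix
No violation found over all pairs.

YES -- this is a valid prefix code. No codeword is a prefix of any other codeword.


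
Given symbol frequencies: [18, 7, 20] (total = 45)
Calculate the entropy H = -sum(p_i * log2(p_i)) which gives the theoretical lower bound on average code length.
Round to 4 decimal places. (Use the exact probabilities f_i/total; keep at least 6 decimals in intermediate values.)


Per-symbol terms -p_i * log2(p_i) with p_i = f_i/45:
  p = 18/45 = 0.400000: log2(p) = -1.321928, -p*log2(p) = 0.528771
  p = 7/45 = 0.155556: log2(p) = -2.684498, -p*log2(p) = 0.417589
  p = 20/45 = 0.444444: log2(p) = -1.169925, -p*log2(p) = 0.519967
H = 0.528771 + 0.417589 + 0.519967 = 1.466327

H = 1.4663 bits/symbol


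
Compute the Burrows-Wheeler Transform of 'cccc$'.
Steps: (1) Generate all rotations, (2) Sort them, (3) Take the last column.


Rotations (sorted):
  0: $cccc -> last char: c
  1: c$ccc -> last char: c
  2: cc$cc -> last char: c
  3: ccc$c -> last char: c
  4: cccc$ -> last char: $


BWT = cccc$


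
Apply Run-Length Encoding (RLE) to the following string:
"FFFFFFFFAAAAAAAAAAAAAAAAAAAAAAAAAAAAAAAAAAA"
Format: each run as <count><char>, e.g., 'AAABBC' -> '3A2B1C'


Scanning runs left to right:
  i=0: run of 'F' x 8 -> '8F'
  i=8: run of 'A' x 35 -> '35A'

RLE = 8F35A


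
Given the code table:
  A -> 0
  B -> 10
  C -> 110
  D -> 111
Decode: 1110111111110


Decoding:
111 -> D
0 -> A
111 -> D
111 -> D
110 -> C


Result: DADDC


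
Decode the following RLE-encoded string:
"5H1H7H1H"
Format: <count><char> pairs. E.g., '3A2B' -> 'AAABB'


Expanding each <count><char> pair:
  5H -> 'HHHHH'
  1H -> 'H'
  7H -> 'HHHHHHH'
  1H -> 'H'

Decoded = HHHHHHHHHHHHHH


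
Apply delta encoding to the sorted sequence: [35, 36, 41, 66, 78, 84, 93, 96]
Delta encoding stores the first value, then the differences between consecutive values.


First value: 35
Deltas:
  36 - 35 = 1
  41 - 36 = 5
  66 - 41 = 25
  78 - 66 = 12
  84 - 78 = 6
  93 - 84 = 9
  96 - 93 = 3


Delta encoded: [35, 1, 5, 25, 12, 6, 9, 3]


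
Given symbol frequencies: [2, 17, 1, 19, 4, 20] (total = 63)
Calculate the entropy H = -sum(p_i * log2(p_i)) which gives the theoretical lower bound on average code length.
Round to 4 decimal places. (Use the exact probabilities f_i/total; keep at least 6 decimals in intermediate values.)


Per-symbol terms -p_i * log2(p_i) with p_i = f_i/63:
  p = 2/63 = 0.031746: log2(p) = -4.977280, -p*log2(p) = 0.158009
  p = 17/63 = 0.269841: log2(p) = -1.889817, -p*log2(p) = 0.509951
  p = 1/63 = 0.015873: log2(p) = -5.977280, -p*log2(p) = 0.094877
  p = 19/63 = 0.301587: log2(p) = -1.729352, -p*log2(p) = 0.521551
  p = 4/63 = 0.063492: log2(p) = -3.977280, -p*log2(p) = 0.252526
  p = 20/63 = 0.317460: log2(p) = -1.655352, -p*log2(p) = 0.525509
H = 0.158009 + 0.509951 + 0.094877 + 0.521551 + 0.252526 + 0.525509 = 2.062423

H = 2.0624 bits/symbol


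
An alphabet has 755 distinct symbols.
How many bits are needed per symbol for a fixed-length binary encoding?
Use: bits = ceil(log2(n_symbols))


log2(755) = 9.5603
Bracket: 2^9 = 512 < 755 <= 2^10 = 1024
So ceil(log2(755)) = 10

bits = ceil(log2(755)) = ceil(9.5603) = 10 bits


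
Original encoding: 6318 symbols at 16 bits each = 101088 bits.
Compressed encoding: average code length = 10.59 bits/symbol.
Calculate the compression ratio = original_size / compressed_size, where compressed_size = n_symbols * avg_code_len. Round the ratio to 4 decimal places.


original_size = n_symbols * orig_bits = 6318 * 16 = 101088 bits
compressed_size = n_symbols * avg_code_len = 6318 * 10.59 = 66907.62 bits
ratio = original_size / compressed_size = 101088 / 66907.62 = 1.5109

Compression ratio = 1.5109


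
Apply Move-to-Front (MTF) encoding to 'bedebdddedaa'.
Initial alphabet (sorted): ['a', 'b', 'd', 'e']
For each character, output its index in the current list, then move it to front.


MTF encoding:
'b': index 1 in ['a', 'b', 'd', 'e'] -> ['b', 'a', 'd', 'e']
'e': index 3 in ['b', 'a', 'd', 'e'] -> ['e', 'b', 'a', 'd']
'd': index 3 in ['e', 'b', 'a', 'd'] -> ['d', 'e', 'b', 'a']
'e': index 1 in ['d', 'e', 'b', 'a'] -> ['e', 'd', 'b', 'a']
'b': index 2 in ['e', 'd', 'b', 'a'] -> ['b', 'e', 'd', 'a']
'd': index 2 in ['b', 'e', 'd', 'a'] -> ['d', 'b', 'e', 'a']
'd': index 0 in ['d', 'b', 'e', 'a'] -> ['d', 'b', 'e', 'a']
'd': index 0 in ['d', 'b', 'e', 'a'] -> ['d', 'b', 'e', 'a']
'e': index 2 in ['d', 'b', 'e', 'a'] -> ['e', 'd', 'b', 'a']
'd': index 1 in ['e', 'd', 'b', 'a'] -> ['d', 'e', 'b', 'a']
'a': index 3 in ['d', 'e', 'b', 'a'] -> ['a', 'd', 'e', 'b']
'a': index 0 in ['a', 'd', 'e', 'b'] -> ['a', 'd', 'e', 'b']


Output: [1, 3, 3, 1, 2, 2, 0, 0, 2, 1, 3, 0]


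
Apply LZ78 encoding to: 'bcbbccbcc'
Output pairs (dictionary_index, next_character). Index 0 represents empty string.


LZ78 encoding steps:
Dictionary: {0: ''}
Step 1: w='' (idx 0), next='b' -> output (0, 'b'), add 'b' as idx 1
Step 2: w='' (idx 0), next='c' -> output (0, 'c'), add 'c' as idx 2
Step 3: w='b' (idx 1), next='b' -> output (1, 'b'), add 'bb' as idx 3
Step 4: w='c' (idx 2), next='c' -> output (2, 'c'), add 'cc' as idx 4
Step 5: w='b' (idx 1), next='c' -> output (1, 'c'), add 'bc' as idx 5
Step 6: w='c' (idx 2), end of input -> output (2, '')


Encoded: [(0, 'b'), (0, 'c'), (1, 'b'), (2, 'c'), (1, 'c'), (2, '')]


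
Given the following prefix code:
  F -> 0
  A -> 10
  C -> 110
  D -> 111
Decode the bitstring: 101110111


Decoding step by step:
Bits 10 -> A
Bits 111 -> D
Bits 0 -> F
Bits 111 -> D


Decoded message: ADFD


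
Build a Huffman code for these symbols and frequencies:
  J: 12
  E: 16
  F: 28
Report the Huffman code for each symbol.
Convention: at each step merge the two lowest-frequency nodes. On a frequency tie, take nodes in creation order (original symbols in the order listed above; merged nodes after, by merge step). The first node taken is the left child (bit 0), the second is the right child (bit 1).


Huffman tree construction:
Step 1: Merge J(12) + E(16) = 28
Step 2: Merge F(28) + (J+E)(28) = 56
Read each symbol's code off the tree from the root (left child = 0, right child = 1).

Codes:
  J: 10 (length 2)
  E: 11 (length 2)
  F: 0 (length 1)
Average code length: 84/56 = 1.5000 bits/symbol


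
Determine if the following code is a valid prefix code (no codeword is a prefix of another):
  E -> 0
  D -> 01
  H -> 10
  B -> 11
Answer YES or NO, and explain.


Checking each pair (does one codeword prefix another?):
  E='0' vs D='01': prefix -- VIOLATION

NO -- this is NOT a valid prefix code. E (0) is a prefix of D (01).


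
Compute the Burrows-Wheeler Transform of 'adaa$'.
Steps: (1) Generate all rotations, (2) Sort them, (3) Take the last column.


Rotations (sorted):
  0: $adaa -> last char: a
  1: a$ada -> last char: a
  2: aa$ad -> last char: d
  3: adaa$ -> last char: $
  4: daa$a -> last char: a


BWT = aad$a


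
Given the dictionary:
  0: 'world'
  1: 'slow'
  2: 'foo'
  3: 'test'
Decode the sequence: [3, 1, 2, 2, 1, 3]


Look up each index in the dictionary:
  3 -> 'test'
  1 -> 'slow'
  2 -> 'foo'
  2 -> 'foo'
  1 -> 'slow'
  3 -> 'test'

Decoded: "test slow foo foo slow test"


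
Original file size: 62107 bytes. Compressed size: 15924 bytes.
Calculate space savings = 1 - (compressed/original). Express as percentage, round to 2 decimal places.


ratio = compressed/original = 15924/62107 = 0.256396
savings = 1 - ratio = 1 - 0.256396 = 0.743604
as a percentage: 0.743604 * 100 = 74.36%

Space savings = 1 - 15924/62107 = 74.36%


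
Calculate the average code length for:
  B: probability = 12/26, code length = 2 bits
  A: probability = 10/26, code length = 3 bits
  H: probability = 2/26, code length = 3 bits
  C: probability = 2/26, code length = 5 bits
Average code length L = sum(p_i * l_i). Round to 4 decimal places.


Weighted contributions p_i * l_i:
  B: (12/26) * 2 = 24/26
  A: (10/26) * 3 = 30/26
  H: (2/26) * 3 = 6/26
  C: (2/26) * 5 = 10/26
Sum = (24 + 30 + 6 + 10)/26 = 70/26

L = 70/26 = 2.6923 bits/symbol


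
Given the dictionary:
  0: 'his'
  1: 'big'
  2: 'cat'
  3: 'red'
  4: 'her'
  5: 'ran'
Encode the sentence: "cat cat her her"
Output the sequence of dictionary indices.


Look up each word in the dictionary:
  'cat' -> 2
  'cat' -> 2
  'her' -> 4
  'her' -> 4

Encoded: [2, 2, 4, 4]


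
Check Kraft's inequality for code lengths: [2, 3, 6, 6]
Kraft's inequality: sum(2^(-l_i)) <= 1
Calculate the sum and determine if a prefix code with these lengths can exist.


Sum = 2^(-2) + 2^(-3) + 2^(-6) + 2^(-6)
    = 0.25 + 0.125 + 0.015625 + 0.015625
    = 26/64 = 0.40625
Since 0.40625 <= 1, Kraft's inequality IS satisfied.
A prefix code with these lengths CAN exist.

Kraft sum = 0.40625. Satisfied.


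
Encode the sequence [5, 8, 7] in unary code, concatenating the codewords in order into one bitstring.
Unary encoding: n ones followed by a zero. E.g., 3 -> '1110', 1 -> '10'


Encode each number as n ones followed by a terminating 0:
  5 -> 111110 (6 bits)
  8 -> 111111110 (9 bits)
  7 -> 11111110 (8 bits)
Total length = 6 + 9 + 8 = 23 bits.

Unary([5, 8, 7]) = 11111011111111011111110 (23 bits)


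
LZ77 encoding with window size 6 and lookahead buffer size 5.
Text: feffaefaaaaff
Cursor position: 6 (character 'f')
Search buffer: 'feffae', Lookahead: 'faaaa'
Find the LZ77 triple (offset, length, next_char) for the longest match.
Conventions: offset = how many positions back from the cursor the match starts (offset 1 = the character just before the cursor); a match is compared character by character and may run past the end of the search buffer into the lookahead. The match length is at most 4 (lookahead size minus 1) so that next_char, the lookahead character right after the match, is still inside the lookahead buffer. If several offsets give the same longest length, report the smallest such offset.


Try each offset into the search buffer:
  offset=1 (pos 5, char 'e'): match length 0
  offset=2 (pos 4, char 'a'): match length 0
  offset=3 (pos 3, char 'f'): match length 2
  offset=4 (pos 2, char 'f'): match length 1
  offset=5 (pos 1, char 'e'): match length 0
  offset=6 (pos 0, char 'f'): match length 1
Longest match has length 2 at offset 3.
next_char = character at position 6 + 2 = 8 -> 'a'

Best match: offset=3, length=2 (matching 'fa' starting at position 3)
LZ77 triple: (3, 2, 'a')


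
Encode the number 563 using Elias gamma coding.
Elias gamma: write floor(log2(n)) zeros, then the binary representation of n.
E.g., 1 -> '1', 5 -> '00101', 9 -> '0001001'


num_bits = floor(log2(563)) + 1 = 10
leading_zeros = num_bits - 1 = 9
binary(563) = 1000110011

Elias gamma(563) = '000000000' + '1000110011' = 0000000001000110011 (19 bits)


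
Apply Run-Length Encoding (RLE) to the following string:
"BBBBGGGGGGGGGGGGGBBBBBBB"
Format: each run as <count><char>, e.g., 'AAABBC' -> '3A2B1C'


Scanning runs left to right:
  i=0: run of 'B' x 4 -> '4B'
  i=4: run of 'G' x 13 -> '13G'
  i=17: run of 'B' x 7 -> '7B'

RLE = 4B13G7B


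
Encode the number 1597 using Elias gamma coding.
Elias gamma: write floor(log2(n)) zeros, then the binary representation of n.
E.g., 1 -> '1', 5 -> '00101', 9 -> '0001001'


num_bits = floor(log2(1597)) + 1 = 11
leading_zeros = num_bits - 1 = 10
binary(1597) = 11000111101

Elias gamma(1597) = '0000000000' + '11000111101' = 000000000011000111101 (21 bits)


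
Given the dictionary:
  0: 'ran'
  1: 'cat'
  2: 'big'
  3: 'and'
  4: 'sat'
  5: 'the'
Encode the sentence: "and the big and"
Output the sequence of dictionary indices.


Look up each word in the dictionary:
  'and' -> 3
  'the' -> 5
  'big' -> 2
  'and' -> 3

Encoded: [3, 5, 2, 3]


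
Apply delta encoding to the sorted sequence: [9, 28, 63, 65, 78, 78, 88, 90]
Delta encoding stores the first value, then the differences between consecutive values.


First value: 9
Deltas:
  28 - 9 = 19
  63 - 28 = 35
  65 - 63 = 2
  78 - 65 = 13
  78 - 78 = 0
  88 - 78 = 10
  90 - 88 = 2


Delta encoded: [9, 19, 35, 2, 13, 0, 10, 2]


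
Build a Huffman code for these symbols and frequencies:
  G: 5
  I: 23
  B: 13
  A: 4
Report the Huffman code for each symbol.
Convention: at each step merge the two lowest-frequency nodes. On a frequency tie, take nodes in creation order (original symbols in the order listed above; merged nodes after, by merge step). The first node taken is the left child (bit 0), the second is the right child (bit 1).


Huffman tree construction:
Step 1: Merge A(4) + G(5) = 9
Step 2: Merge (A+G)(9) + B(13) = 22
Step 3: Merge ((A+G)+B)(22) + I(23) = 45
Read each symbol's code off the tree from the root (left child = 0, right child = 1).

Codes:
  G: 001 (length 3)
  I: 1 (length 1)
  B: 01 (length 2)
  A: 000 (length 3)
Average code length: 76/45 = 1.6889 bits/symbol


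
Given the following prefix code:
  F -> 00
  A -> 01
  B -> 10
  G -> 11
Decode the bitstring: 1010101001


Decoding step by step:
Bits 10 -> B
Bits 10 -> B
Bits 10 -> B
Bits 10 -> B
Bits 01 -> A


Decoded message: BBBBA


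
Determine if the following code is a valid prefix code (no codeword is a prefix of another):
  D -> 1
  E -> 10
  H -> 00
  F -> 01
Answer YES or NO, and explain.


Checking each pair (does one codeword prefix another?):
  D='1' vs E='10': prefix -- VIOLATION

NO -- this is NOT a valid prefix code. D (1) is a prefix of E (10).


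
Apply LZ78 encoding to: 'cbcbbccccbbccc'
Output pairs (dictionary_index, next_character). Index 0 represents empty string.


LZ78 encoding steps:
Dictionary: {0: ''}
Step 1: w='' (idx 0), next='c' -> output (0, 'c'), add 'c' as idx 1
Step 2: w='' (idx 0), next='b' -> output (0, 'b'), add 'b' as idx 2
Step 3: w='c' (idx 1), next='b' -> output (1, 'b'), add 'cb' as idx 3
Step 4: w='b' (idx 2), next='c' -> output (2, 'c'), add 'bc' as idx 4
Step 5: w='c' (idx 1), next='c' -> output (1, 'c'), add 'cc' as idx 5
Step 6: w='cb' (idx 3), next='b' -> output (3, 'b'), add 'cbb' as idx 6
Step 7: w='cc' (idx 5), next='c' -> output (5, 'c'), add 'ccc' as idx 7


Encoded: [(0, 'c'), (0, 'b'), (1, 'b'), (2, 'c'), (1, 'c'), (3, 'b'), (5, 'c')]


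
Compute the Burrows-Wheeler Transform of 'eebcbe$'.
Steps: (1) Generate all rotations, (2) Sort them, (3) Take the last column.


Rotations (sorted):
  0: $eebcbe -> last char: e
  1: bcbe$ee -> last char: e
  2: be$eebc -> last char: c
  3: cbe$eeb -> last char: b
  4: e$eebcb -> last char: b
  5: ebcbe$e -> last char: e
  6: eebcbe$ -> last char: $


BWT = eecbbe$


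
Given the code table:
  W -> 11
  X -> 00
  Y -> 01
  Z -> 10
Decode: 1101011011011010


Decoding:
11 -> W
01 -> Y
01 -> Y
10 -> Z
11 -> W
01 -> Y
10 -> Z
10 -> Z


Result: WYYZWYZZ


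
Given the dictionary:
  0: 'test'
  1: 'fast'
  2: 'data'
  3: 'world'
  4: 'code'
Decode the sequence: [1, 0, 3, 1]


Look up each index in the dictionary:
  1 -> 'fast'
  0 -> 'test'
  3 -> 'world'
  1 -> 'fast'

Decoded: "fast test world fast"


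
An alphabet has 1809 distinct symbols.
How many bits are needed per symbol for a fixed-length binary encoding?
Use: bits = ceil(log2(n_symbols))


log2(1809) = 10.821
Bracket: 2^10 = 1024 < 1809 <= 2^11 = 2048
So ceil(log2(1809)) = 11

bits = ceil(log2(1809)) = ceil(10.821) = 11 bits


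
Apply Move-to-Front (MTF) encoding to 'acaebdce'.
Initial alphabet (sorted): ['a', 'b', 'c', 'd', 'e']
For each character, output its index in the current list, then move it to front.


MTF encoding:
'a': index 0 in ['a', 'b', 'c', 'd', 'e'] -> ['a', 'b', 'c', 'd', 'e']
'c': index 2 in ['a', 'b', 'c', 'd', 'e'] -> ['c', 'a', 'b', 'd', 'e']
'a': index 1 in ['c', 'a', 'b', 'd', 'e'] -> ['a', 'c', 'b', 'd', 'e']
'e': index 4 in ['a', 'c', 'b', 'd', 'e'] -> ['e', 'a', 'c', 'b', 'd']
'b': index 3 in ['e', 'a', 'c', 'b', 'd'] -> ['b', 'e', 'a', 'c', 'd']
'd': index 4 in ['b', 'e', 'a', 'c', 'd'] -> ['d', 'b', 'e', 'a', 'c']
'c': index 4 in ['d', 'b', 'e', 'a', 'c'] -> ['c', 'd', 'b', 'e', 'a']
'e': index 3 in ['c', 'd', 'b', 'e', 'a'] -> ['e', 'c', 'd', 'b', 'a']


Output: [0, 2, 1, 4, 3, 4, 4, 3]


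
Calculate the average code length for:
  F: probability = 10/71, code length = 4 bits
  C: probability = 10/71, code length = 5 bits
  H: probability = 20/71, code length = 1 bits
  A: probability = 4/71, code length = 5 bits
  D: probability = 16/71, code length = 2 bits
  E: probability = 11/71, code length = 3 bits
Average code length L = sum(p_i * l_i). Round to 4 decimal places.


Weighted contributions p_i * l_i:
  F: (10/71) * 4 = 40/71
  C: (10/71) * 5 = 50/71
  H: (20/71) * 1 = 20/71
  A: (4/71) * 5 = 20/71
  D: (16/71) * 2 = 32/71
  E: (11/71) * 3 = 33/71
Sum = (40 + 50 + 20 + 20 + 32 + 33)/71 = 195/71

L = 195/71 = 2.7465 bits/symbol


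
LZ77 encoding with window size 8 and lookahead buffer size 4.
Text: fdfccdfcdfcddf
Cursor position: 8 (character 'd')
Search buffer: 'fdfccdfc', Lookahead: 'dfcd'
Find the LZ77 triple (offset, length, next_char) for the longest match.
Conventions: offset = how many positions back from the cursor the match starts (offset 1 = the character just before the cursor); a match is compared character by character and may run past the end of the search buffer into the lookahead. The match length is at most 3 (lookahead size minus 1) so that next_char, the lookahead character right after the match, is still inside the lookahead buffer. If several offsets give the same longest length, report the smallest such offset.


Try each offset into the search buffer:
  offset=1 (pos 7, char 'c'): match length 0
  offset=2 (pos 6, char 'f'): match length 0
  offset=3 (pos 5, char 'd'): match length 3
  offset=4 (pos 4, char 'c'): match length 0
  offset=5 (pos 3, char 'c'): match length 0
  offset=6 (pos 2, char 'f'): match length 0
  offset=7 (pos 1, char 'd'): match length 3
  offset=8 (pos 0, char 'f'): match length 0
Longest match has length 3, found at offsets 3, 7; take the smallest, offset 3.
next_char = character at position 8 + 3 = 11 -> 'd'

Best match: offset=3, length=3 (matching 'dfc' starting at position 5)
LZ77 triple: (3, 3, 'd')


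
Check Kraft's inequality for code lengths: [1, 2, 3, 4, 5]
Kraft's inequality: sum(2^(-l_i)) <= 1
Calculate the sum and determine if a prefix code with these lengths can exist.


Sum = 2^(-1) + 2^(-2) + 2^(-3) + 2^(-4) + 2^(-5)
    = 0.5 + 0.25 + 0.125 + 0.0625 + 0.03125
    = 31/32 = 0.96875
Since 0.96875 <= 1, Kraft's inequality IS satisfied.
A prefix code with these lengths CAN exist.

Kraft sum = 0.96875. Satisfied.


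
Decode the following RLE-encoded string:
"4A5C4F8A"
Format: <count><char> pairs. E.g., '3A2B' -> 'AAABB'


Expanding each <count><char> pair:
  4A -> 'AAAA'
  5C -> 'CCCCC'
  4F -> 'FFFF'
  8A -> 'AAAAAAAA'

Decoded = AAAACCCCCFFFFAAAAAAAA


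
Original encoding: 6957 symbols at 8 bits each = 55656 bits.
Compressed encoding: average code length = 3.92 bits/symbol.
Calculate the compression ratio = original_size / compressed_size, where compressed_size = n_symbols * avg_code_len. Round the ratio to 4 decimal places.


original_size = n_symbols * orig_bits = 6957 * 8 = 55656 bits
compressed_size = n_symbols * avg_code_len = 6957 * 3.92 = 27271.44 bits
ratio = original_size / compressed_size = 55656 / 27271.44 = 2.0408

Compression ratio = 2.0408


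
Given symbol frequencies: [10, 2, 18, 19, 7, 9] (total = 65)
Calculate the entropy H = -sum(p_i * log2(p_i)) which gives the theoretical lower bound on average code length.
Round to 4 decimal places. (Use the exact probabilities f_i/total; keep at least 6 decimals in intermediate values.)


Per-symbol terms -p_i * log2(p_i) with p_i = f_i/65:
  p = 10/65 = 0.153846: log2(p) = -2.700440, -p*log2(p) = 0.415452
  p = 2/65 = 0.030769: log2(p) = -5.022368, -p*log2(p) = 0.154534
  p = 18/65 = 0.276923: log2(p) = -1.852443, -p*log2(p) = 0.512984
  p = 19/65 = 0.292308: log2(p) = -1.774440, -p*log2(p) = 0.518683
  p = 7/65 = 0.107692: log2(p) = -3.215013, -p*log2(p) = 0.346232
  p = 9/65 = 0.138462: log2(p) = -2.852443, -p*log2(p) = 0.394954
H = 0.415452 + 0.154534 + 0.512984 + 0.518683 + 0.346232 + 0.394954 = 2.342839

H = 2.3428 bits/symbol


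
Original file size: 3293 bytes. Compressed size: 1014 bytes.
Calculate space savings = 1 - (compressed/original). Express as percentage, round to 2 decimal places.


ratio = compressed/original = 1014/3293 = 0.307926
savings = 1 - ratio = 1 - 0.307926 = 0.692074
as a percentage: 0.692074 * 100 = 69.21%

Space savings = 1 - 1014/3293 = 69.21%


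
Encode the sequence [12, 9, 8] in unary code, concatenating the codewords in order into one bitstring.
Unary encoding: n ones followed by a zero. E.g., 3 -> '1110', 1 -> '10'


Encode each number as n ones followed by a terminating 0:
  12 -> 1111111111110 (13 bits)
  9 -> 1111111110 (10 bits)
  8 -> 111111110 (9 bits)
Total length = 13 + 10 + 9 = 32 bits.

Unary([12, 9, 8]) = 11111111111101111111110111111110 (32 bits)
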